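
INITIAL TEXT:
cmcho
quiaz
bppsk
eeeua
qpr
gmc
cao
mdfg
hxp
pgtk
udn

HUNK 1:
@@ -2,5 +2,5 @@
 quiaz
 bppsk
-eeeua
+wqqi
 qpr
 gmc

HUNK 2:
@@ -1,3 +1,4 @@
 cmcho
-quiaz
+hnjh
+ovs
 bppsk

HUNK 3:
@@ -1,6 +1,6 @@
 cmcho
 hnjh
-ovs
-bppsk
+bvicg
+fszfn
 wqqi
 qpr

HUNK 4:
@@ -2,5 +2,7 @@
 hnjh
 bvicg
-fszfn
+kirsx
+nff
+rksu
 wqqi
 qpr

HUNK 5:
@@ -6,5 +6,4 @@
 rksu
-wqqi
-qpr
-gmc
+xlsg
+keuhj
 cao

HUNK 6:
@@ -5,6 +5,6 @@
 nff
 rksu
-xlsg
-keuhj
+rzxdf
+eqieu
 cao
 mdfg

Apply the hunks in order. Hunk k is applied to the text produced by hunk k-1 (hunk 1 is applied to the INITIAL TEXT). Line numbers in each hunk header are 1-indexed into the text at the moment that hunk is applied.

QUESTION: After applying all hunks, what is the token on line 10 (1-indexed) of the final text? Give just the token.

Answer: mdfg

Derivation:
Hunk 1: at line 2 remove [eeeua] add [wqqi] -> 11 lines: cmcho quiaz bppsk wqqi qpr gmc cao mdfg hxp pgtk udn
Hunk 2: at line 1 remove [quiaz] add [hnjh,ovs] -> 12 lines: cmcho hnjh ovs bppsk wqqi qpr gmc cao mdfg hxp pgtk udn
Hunk 3: at line 1 remove [ovs,bppsk] add [bvicg,fszfn] -> 12 lines: cmcho hnjh bvicg fszfn wqqi qpr gmc cao mdfg hxp pgtk udn
Hunk 4: at line 2 remove [fszfn] add [kirsx,nff,rksu] -> 14 lines: cmcho hnjh bvicg kirsx nff rksu wqqi qpr gmc cao mdfg hxp pgtk udn
Hunk 5: at line 6 remove [wqqi,qpr,gmc] add [xlsg,keuhj] -> 13 lines: cmcho hnjh bvicg kirsx nff rksu xlsg keuhj cao mdfg hxp pgtk udn
Hunk 6: at line 5 remove [xlsg,keuhj] add [rzxdf,eqieu] -> 13 lines: cmcho hnjh bvicg kirsx nff rksu rzxdf eqieu cao mdfg hxp pgtk udn
Final line 10: mdfg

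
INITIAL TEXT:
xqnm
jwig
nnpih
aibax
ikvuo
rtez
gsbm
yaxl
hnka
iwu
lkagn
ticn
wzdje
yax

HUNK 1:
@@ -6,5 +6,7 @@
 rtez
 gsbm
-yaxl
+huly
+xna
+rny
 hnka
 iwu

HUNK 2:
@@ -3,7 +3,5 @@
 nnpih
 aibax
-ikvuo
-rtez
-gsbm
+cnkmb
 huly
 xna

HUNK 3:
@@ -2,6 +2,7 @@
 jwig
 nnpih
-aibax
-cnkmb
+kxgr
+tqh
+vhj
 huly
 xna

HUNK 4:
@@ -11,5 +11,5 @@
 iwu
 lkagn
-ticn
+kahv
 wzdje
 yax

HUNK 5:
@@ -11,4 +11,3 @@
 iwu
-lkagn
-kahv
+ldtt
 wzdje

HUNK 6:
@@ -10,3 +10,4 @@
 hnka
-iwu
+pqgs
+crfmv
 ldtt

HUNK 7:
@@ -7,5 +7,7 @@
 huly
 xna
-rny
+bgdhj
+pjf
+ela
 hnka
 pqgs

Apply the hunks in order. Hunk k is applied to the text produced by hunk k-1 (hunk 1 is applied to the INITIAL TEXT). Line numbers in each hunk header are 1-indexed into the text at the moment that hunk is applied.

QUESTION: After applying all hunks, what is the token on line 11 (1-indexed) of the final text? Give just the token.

Hunk 1: at line 6 remove [yaxl] add [huly,xna,rny] -> 16 lines: xqnm jwig nnpih aibax ikvuo rtez gsbm huly xna rny hnka iwu lkagn ticn wzdje yax
Hunk 2: at line 3 remove [ikvuo,rtez,gsbm] add [cnkmb] -> 14 lines: xqnm jwig nnpih aibax cnkmb huly xna rny hnka iwu lkagn ticn wzdje yax
Hunk 3: at line 2 remove [aibax,cnkmb] add [kxgr,tqh,vhj] -> 15 lines: xqnm jwig nnpih kxgr tqh vhj huly xna rny hnka iwu lkagn ticn wzdje yax
Hunk 4: at line 11 remove [ticn] add [kahv] -> 15 lines: xqnm jwig nnpih kxgr tqh vhj huly xna rny hnka iwu lkagn kahv wzdje yax
Hunk 5: at line 11 remove [lkagn,kahv] add [ldtt] -> 14 lines: xqnm jwig nnpih kxgr tqh vhj huly xna rny hnka iwu ldtt wzdje yax
Hunk 6: at line 10 remove [iwu] add [pqgs,crfmv] -> 15 lines: xqnm jwig nnpih kxgr tqh vhj huly xna rny hnka pqgs crfmv ldtt wzdje yax
Hunk 7: at line 7 remove [rny] add [bgdhj,pjf,ela] -> 17 lines: xqnm jwig nnpih kxgr tqh vhj huly xna bgdhj pjf ela hnka pqgs crfmv ldtt wzdje yax
Final line 11: ela

Answer: ela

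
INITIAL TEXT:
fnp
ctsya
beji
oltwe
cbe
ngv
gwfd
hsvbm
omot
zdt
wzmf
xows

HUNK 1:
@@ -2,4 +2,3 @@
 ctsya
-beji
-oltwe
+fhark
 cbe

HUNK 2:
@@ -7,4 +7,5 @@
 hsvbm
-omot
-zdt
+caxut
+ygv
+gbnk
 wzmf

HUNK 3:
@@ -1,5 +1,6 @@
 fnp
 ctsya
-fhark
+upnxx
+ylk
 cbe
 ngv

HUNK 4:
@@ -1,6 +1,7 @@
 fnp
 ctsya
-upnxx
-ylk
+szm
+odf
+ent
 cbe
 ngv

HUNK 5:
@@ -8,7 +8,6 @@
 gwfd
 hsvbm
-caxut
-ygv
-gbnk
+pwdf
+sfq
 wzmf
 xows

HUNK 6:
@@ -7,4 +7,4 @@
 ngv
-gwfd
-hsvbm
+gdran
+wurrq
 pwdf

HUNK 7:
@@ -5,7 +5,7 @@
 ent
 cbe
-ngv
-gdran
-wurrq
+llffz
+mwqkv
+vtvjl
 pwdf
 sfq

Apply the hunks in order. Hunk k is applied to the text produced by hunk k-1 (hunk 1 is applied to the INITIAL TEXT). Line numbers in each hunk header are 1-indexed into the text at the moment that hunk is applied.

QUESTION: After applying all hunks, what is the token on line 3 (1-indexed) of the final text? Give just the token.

Hunk 1: at line 2 remove [beji,oltwe] add [fhark] -> 11 lines: fnp ctsya fhark cbe ngv gwfd hsvbm omot zdt wzmf xows
Hunk 2: at line 7 remove [omot,zdt] add [caxut,ygv,gbnk] -> 12 lines: fnp ctsya fhark cbe ngv gwfd hsvbm caxut ygv gbnk wzmf xows
Hunk 3: at line 1 remove [fhark] add [upnxx,ylk] -> 13 lines: fnp ctsya upnxx ylk cbe ngv gwfd hsvbm caxut ygv gbnk wzmf xows
Hunk 4: at line 1 remove [upnxx,ylk] add [szm,odf,ent] -> 14 lines: fnp ctsya szm odf ent cbe ngv gwfd hsvbm caxut ygv gbnk wzmf xows
Hunk 5: at line 8 remove [caxut,ygv,gbnk] add [pwdf,sfq] -> 13 lines: fnp ctsya szm odf ent cbe ngv gwfd hsvbm pwdf sfq wzmf xows
Hunk 6: at line 7 remove [gwfd,hsvbm] add [gdran,wurrq] -> 13 lines: fnp ctsya szm odf ent cbe ngv gdran wurrq pwdf sfq wzmf xows
Hunk 7: at line 5 remove [ngv,gdran,wurrq] add [llffz,mwqkv,vtvjl] -> 13 lines: fnp ctsya szm odf ent cbe llffz mwqkv vtvjl pwdf sfq wzmf xows
Final line 3: szm

Answer: szm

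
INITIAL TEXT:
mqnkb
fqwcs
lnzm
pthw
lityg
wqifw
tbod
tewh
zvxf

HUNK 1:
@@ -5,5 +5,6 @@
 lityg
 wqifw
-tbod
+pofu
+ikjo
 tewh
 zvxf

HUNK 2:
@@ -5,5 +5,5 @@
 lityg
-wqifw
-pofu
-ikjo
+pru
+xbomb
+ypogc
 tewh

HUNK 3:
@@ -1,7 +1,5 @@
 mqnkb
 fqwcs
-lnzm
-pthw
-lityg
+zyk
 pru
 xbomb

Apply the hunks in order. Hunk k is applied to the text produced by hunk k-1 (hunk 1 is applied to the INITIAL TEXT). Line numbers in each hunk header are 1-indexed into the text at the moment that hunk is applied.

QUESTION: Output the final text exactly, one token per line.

Hunk 1: at line 5 remove [tbod] add [pofu,ikjo] -> 10 lines: mqnkb fqwcs lnzm pthw lityg wqifw pofu ikjo tewh zvxf
Hunk 2: at line 5 remove [wqifw,pofu,ikjo] add [pru,xbomb,ypogc] -> 10 lines: mqnkb fqwcs lnzm pthw lityg pru xbomb ypogc tewh zvxf
Hunk 3: at line 1 remove [lnzm,pthw,lityg] add [zyk] -> 8 lines: mqnkb fqwcs zyk pru xbomb ypogc tewh zvxf

Answer: mqnkb
fqwcs
zyk
pru
xbomb
ypogc
tewh
zvxf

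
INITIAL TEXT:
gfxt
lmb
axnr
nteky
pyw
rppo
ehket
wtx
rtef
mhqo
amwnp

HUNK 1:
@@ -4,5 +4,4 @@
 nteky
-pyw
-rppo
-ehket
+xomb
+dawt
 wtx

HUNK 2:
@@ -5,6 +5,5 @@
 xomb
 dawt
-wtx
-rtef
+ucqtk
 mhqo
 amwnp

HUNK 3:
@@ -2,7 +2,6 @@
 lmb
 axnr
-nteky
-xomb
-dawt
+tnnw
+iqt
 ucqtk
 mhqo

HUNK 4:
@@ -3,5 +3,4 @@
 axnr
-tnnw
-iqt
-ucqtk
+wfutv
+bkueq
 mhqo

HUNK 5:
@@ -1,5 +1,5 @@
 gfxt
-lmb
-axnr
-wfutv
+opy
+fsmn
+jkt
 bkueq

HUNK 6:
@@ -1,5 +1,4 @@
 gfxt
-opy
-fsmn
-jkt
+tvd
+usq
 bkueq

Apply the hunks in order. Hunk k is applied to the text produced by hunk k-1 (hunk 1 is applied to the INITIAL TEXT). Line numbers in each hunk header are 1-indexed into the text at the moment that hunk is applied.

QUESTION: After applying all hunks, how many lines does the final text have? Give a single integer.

Answer: 6

Derivation:
Hunk 1: at line 4 remove [pyw,rppo,ehket] add [xomb,dawt] -> 10 lines: gfxt lmb axnr nteky xomb dawt wtx rtef mhqo amwnp
Hunk 2: at line 5 remove [wtx,rtef] add [ucqtk] -> 9 lines: gfxt lmb axnr nteky xomb dawt ucqtk mhqo amwnp
Hunk 3: at line 2 remove [nteky,xomb,dawt] add [tnnw,iqt] -> 8 lines: gfxt lmb axnr tnnw iqt ucqtk mhqo amwnp
Hunk 4: at line 3 remove [tnnw,iqt,ucqtk] add [wfutv,bkueq] -> 7 lines: gfxt lmb axnr wfutv bkueq mhqo amwnp
Hunk 5: at line 1 remove [lmb,axnr,wfutv] add [opy,fsmn,jkt] -> 7 lines: gfxt opy fsmn jkt bkueq mhqo amwnp
Hunk 6: at line 1 remove [opy,fsmn,jkt] add [tvd,usq] -> 6 lines: gfxt tvd usq bkueq mhqo amwnp
Final line count: 6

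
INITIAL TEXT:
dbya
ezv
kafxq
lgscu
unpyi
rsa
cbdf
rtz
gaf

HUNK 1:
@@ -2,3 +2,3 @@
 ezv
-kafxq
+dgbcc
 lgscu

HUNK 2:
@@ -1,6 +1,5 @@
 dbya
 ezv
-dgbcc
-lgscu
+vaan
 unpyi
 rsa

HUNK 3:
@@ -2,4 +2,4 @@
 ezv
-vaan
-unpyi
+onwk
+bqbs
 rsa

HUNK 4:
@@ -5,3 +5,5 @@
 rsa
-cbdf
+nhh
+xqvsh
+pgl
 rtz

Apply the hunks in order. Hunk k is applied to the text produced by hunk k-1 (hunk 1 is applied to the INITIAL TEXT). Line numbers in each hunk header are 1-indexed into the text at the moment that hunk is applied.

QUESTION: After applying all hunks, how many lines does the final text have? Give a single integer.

Answer: 10

Derivation:
Hunk 1: at line 2 remove [kafxq] add [dgbcc] -> 9 lines: dbya ezv dgbcc lgscu unpyi rsa cbdf rtz gaf
Hunk 2: at line 1 remove [dgbcc,lgscu] add [vaan] -> 8 lines: dbya ezv vaan unpyi rsa cbdf rtz gaf
Hunk 3: at line 2 remove [vaan,unpyi] add [onwk,bqbs] -> 8 lines: dbya ezv onwk bqbs rsa cbdf rtz gaf
Hunk 4: at line 5 remove [cbdf] add [nhh,xqvsh,pgl] -> 10 lines: dbya ezv onwk bqbs rsa nhh xqvsh pgl rtz gaf
Final line count: 10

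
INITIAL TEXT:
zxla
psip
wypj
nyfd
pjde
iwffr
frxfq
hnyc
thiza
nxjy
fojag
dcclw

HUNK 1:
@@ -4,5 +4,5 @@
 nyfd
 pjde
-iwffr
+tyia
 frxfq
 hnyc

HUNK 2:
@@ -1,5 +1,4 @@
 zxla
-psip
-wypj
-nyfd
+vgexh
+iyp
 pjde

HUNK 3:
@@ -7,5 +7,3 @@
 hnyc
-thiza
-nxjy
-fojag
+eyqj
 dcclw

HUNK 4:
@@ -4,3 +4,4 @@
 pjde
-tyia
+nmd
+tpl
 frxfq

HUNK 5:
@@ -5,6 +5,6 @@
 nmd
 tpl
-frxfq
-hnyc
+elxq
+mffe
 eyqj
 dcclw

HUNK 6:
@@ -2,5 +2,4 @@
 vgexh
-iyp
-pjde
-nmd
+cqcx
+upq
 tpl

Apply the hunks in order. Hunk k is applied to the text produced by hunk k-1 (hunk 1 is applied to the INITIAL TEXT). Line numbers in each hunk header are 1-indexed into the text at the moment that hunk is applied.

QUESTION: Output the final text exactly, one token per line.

Hunk 1: at line 4 remove [iwffr] add [tyia] -> 12 lines: zxla psip wypj nyfd pjde tyia frxfq hnyc thiza nxjy fojag dcclw
Hunk 2: at line 1 remove [psip,wypj,nyfd] add [vgexh,iyp] -> 11 lines: zxla vgexh iyp pjde tyia frxfq hnyc thiza nxjy fojag dcclw
Hunk 3: at line 7 remove [thiza,nxjy,fojag] add [eyqj] -> 9 lines: zxla vgexh iyp pjde tyia frxfq hnyc eyqj dcclw
Hunk 4: at line 4 remove [tyia] add [nmd,tpl] -> 10 lines: zxla vgexh iyp pjde nmd tpl frxfq hnyc eyqj dcclw
Hunk 5: at line 5 remove [frxfq,hnyc] add [elxq,mffe] -> 10 lines: zxla vgexh iyp pjde nmd tpl elxq mffe eyqj dcclw
Hunk 6: at line 2 remove [iyp,pjde,nmd] add [cqcx,upq] -> 9 lines: zxla vgexh cqcx upq tpl elxq mffe eyqj dcclw

Answer: zxla
vgexh
cqcx
upq
tpl
elxq
mffe
eyqj
dcclw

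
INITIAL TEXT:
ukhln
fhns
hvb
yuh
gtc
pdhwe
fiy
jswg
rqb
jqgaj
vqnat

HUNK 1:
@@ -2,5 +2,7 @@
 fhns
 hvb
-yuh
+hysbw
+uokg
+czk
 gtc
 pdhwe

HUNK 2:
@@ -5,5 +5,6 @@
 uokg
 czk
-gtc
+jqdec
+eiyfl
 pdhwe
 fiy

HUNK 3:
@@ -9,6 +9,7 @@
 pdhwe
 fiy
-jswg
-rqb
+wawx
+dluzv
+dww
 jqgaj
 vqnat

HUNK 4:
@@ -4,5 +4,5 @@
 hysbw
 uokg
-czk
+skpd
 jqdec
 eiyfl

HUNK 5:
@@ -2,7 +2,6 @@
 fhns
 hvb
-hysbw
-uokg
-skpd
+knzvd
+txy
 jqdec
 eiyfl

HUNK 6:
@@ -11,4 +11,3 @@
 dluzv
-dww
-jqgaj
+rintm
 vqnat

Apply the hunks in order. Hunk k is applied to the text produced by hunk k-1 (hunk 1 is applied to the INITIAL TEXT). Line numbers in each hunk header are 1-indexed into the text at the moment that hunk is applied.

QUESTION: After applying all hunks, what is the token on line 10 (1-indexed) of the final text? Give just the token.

Hunk 1: at line 2 remove [yuh] add [hysbw,uokg,czk] -> 13 lines: ukhln fhns hvb hysbw uokg czk gtc pdhwe fiy jswg rqb jqgaj vqnat
Hunk 2: at line 5 remove [gtc] add [jqdec,eiyfl] -> 14 lines: ukhln fhns hvb hysbw uokg czk jqdec eiyfl pdhwe fiy jswg rqb jqgaj vqnat
Hunk 3: at line 9 remove [jswg,rqb] add [wawx,dluzv,dww] -> 15 lines: ukhln fhns hvb hysbw uokg czk jqdec eiyfl pdhwe fiy wawx dluzv dww jqgaj vqnat
Hunk 4: at line 4 remove [czk] add [skpd] -> 15 lines: ukhln fhns hvb hysbw uokg skpd jqdec eiyfl pdhwe fiy wawx dluzv dww jqgaj vqnat
Hunk 5: at line 2 remove [hysbw,uokg,skpd] add [knzvd,txy] -> 14 lines: ukhln fhns hvb knzvd txy jqdec eiyfl pdhwe fiy wawx dluzv dww jqgaj vqnat
Hunk 6: at line 11 remove [dww,jqgaj] add [rintm] -> 13 lines: ukhln fhns hvb knzvd txy jqdec eiyfl pdhwe fiy wawx dluzv rintm vqnat
Final line 10: wawx

Answer: wawx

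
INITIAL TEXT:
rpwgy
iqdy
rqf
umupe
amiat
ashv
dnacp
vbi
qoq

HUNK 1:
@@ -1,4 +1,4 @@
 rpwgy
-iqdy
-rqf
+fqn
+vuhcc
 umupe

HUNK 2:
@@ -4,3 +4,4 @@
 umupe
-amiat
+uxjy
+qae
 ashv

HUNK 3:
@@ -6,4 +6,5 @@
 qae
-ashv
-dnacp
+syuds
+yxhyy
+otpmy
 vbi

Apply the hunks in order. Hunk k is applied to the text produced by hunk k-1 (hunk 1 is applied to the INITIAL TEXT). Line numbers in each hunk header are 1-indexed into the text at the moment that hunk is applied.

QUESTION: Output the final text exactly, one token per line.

Hunk 1: at line 1 remove [iqdy,rqf] add [fqn,vuhcc] -> 9 lines: rpwgy fqn vuhcc umupe amiat ashv dnacp vbi qoq
Hunk 2: at line 4 remove [amiat] add [uxjy,qae] -> 10 lines: rpwgy fqn vuhcc umupe uxjy qae ashv dnacp vbi qoq
Hunk 3: at line 6 remove [ashv,dnacp] add [syuds,yxhyy,otpmy] -> 11 lines: rpwgy fqn vuhcc umupe uxjy qae syuds yxhyy otpmy vbi qoq

Answer: rpwgy
fqn
vuhcc
umupe
uxjy
qae
syuds
yxhyy
otpmy
vbi
qoq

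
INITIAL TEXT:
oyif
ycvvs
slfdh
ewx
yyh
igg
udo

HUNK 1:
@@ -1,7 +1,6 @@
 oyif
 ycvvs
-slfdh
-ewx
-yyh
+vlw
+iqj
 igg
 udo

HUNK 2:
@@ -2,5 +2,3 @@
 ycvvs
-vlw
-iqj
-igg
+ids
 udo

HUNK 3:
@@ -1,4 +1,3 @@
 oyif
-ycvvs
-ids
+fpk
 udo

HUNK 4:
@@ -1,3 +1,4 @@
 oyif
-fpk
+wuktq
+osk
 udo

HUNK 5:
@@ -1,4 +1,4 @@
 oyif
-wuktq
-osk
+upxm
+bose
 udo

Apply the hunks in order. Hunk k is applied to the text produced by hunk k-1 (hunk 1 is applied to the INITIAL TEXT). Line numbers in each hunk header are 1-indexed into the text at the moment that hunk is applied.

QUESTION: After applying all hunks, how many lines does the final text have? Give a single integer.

Answer: 4

Derivation:
Hunk 1: at line 1 remove [slfdh,ewx,yyh] add [vlw,iqj] -> 6 lines: oyif ycvvs vlw iqj igg udo
Hunk 2: at line 2 remove [vlw,iqj,igg] add [ids] -> 4 lines: oyif ycvvs ids udo
Hunk 3: at line 1 remove [ycvvs,ids] add [fpk] -> 3 lines: oyif fpk udo
Hunk 4: at line 1 remove [fpk] add [wuktq,osk] -> 4 lines: oyif wuktq osk udo
Hunk 5: at line 1 remove [wuktq,osk] add [upxm,bose] -> 4 lines: oyif upxm bose udo
Final line count: 4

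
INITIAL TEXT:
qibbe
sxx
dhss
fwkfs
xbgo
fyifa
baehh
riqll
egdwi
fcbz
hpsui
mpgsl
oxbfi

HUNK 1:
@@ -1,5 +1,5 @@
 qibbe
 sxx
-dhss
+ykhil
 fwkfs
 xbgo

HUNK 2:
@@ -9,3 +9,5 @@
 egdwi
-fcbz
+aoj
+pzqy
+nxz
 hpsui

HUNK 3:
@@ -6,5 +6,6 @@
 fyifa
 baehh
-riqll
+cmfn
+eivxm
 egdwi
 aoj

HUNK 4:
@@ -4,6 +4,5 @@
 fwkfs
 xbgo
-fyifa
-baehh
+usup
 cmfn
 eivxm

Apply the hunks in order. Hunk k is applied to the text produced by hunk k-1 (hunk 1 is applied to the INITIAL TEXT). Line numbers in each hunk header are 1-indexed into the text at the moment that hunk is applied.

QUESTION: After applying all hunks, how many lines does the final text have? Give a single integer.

Answer: 15

Derivation:
Hunk 1: at line 1 remove [dhss] add [ykhil] -> 13 lines: qibbe sxx ykhil fwkfs xbgo fyifa baehh riqll egdwi fcbz hpsui mpgsl oxbfi
Hunk 2: at line 9 remove [fcbz] add [aoj,pzqy,nxz] -> 15 lines: qibbe sxx ykhil fwkfs xbgo fyifa baehh riqll egdwi aoj pzqy nxz hpsui mpgsl oxbfi
Hunk 3: at line 6 remove [riqll] add [cmfn,eivxm] -> 16 lines: qibbe sxx ykhil fwkfs xbgo fyifa baehh cmfn eivxm egdwi aoj pzqy nxz hpsui mpgsl oxbfi
Hunk 4: at line 4 remove [fyifa,baehh] add [usup] -> 15 lines: qibbe sxx ykhil fwkfs xbgo usup cmfn eivxm egdwi aoj pzqy nxz hpsui mpgsl oxbfi
Final line count: 15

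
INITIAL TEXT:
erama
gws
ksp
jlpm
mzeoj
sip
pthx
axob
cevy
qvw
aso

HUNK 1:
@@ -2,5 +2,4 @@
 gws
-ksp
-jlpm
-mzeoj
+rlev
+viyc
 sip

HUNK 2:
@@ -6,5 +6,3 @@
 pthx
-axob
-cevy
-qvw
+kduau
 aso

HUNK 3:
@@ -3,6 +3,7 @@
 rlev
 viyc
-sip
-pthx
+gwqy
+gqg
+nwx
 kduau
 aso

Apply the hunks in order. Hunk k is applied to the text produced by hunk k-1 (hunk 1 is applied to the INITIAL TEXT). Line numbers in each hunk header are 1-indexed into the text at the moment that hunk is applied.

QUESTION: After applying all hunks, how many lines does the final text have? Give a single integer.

Answer: 9

Derivation:
Hunk 1: at line 2 remove [ksp,jlpm,mzeoj] add [rlev,viyc] -> 10 lines: erama gws rlev viyc sip pthx axob cevy qvw aso
Hunk 2: at line 6 remove [axob,cevy,qvw] add [kduau] -> 8 lines: erama gws rlev viyc sip pthx kduau aso
Hunk 3: at line 3 remove [sip,pthx] add [gwqy,gqg,nwx] -> 9 lines: erama gws rlev viyc gwqy gqg nwx kduau aso
Final line count: 9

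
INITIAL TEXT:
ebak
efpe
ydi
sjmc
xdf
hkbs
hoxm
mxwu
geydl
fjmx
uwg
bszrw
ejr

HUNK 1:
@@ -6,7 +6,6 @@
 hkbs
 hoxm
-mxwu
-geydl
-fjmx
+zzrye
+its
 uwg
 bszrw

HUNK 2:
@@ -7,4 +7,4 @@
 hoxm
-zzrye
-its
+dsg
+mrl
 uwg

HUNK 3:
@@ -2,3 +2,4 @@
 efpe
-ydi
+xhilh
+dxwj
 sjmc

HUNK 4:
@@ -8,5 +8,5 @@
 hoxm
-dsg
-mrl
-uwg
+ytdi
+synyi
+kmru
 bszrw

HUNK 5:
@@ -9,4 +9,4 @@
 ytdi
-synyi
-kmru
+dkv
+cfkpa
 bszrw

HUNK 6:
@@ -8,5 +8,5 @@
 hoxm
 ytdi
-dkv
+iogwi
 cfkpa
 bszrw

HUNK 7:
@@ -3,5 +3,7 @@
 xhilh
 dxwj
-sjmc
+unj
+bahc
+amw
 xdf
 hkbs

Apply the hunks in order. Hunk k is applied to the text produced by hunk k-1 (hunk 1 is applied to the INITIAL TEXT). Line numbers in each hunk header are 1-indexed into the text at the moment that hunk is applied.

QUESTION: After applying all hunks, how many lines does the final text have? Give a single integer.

Answer: 15

Derivation:
Hunk 1: at line 6 remove [mxwu,geydl,fjmx] add [zzrye,its] -> 12 lines: ebak efpe ydi sjmc xdf hkbs hoxm zzrye its uwg bszrw ejr
Hunk 2: at line 7 remove [zzrye,its] add [dsg,mrl] -> 12 lines: ebak efpe ydi sjmc xdf hkbs hoxm dsg mrl uwg bszrw ejr
Hunk 3: at line 2 remove [ydi] add [xhilh,dxwj] -> 13 lines: ebak efpe xhilh dxwj sjmc xdf hkbs hoxm dsg mrl uwg bszrw ejr
Hunk 4: at line 8 remove [dsg,mrl,uwg] add [ytdi,synyi,kmru] -> 13 lines: ebak efpe xhilh dxwj sjmc xdf hkbs hoxm ytdi synyi kmru bszrw ejr
Hunk 5: at line 9 remove [synyi,kmru] add [dkv,cfkpa] -> 13 lines: ebak efpe xhilh dxwj sjmc xdf hkbs hoxm ytdi dkv cfkpa bszrw ejr
Hunk 6: at line 8 remove [dkv] add [iogwi] -> 13 lines: ebak efpe xhilh dxwj sjmc xdf hkbs hoxm ytdi iogwi cfkpa bszrw ejr
Hunk 7: at line 3 remove [sjmc] add [unj,bahc,amw] -> 15 lines: ebak efpe xhilh dxwj unj bahc amw xdf hkbs hoxm ytdi iogwi cfkpa bszrw ejr
Final line count: 15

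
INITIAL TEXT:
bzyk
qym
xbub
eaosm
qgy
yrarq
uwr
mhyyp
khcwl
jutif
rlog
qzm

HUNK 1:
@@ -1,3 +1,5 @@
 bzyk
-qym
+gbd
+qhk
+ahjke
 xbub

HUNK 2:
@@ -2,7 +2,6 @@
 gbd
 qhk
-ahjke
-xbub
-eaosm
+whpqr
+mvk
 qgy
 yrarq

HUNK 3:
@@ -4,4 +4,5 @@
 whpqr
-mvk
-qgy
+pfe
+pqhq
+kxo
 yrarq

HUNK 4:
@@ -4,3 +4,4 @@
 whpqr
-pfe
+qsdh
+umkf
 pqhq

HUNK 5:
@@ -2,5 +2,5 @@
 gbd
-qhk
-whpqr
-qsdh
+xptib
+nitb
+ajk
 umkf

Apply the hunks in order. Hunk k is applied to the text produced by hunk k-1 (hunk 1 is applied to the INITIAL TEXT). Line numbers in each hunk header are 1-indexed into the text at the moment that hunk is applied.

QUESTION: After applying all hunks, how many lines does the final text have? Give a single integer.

Answer: 15

Derivation:
Hunk 1: at line 1 remove [qym] add [gbd,qhk,ahjke] -> 14 lines: bzyk gbd qhk ahjke xbub eaosm qgy yrarq uwr mhyyp khcwl jutif rlog qzm
Hunk 2: at line 2 remove [ahjke,xbub,eaosm] add [whpqr,mvk] -> 13 lines: bzyk gbd qhk whpqr mvk qgy yrarq uwr mhyyp khcwl jutif rlog qzm
Hunk 3: at line 4 remove [mvk,qgy] add [pfe,pqhq,kxo] -> 14 lines: bzyk gbd qhk whpqr pfe pqhq kxo yrarq uwr mhyyp khcwl jutif rlog qzm
Hunk 4: at line 4 remove [pfe] add [qsdh,umkf] -> 15 lines: bzyk gbd qhk whpqr qsdh umkf pqhq kxo yrarq uwr mhyyp khcwl jutif rlog qzm
Hunk 5: at line 2 remove [qhk,whpqr,qsdh] add [xptib,nitb,ajk] -> 15 lines: bzyk gbd xptib nitb ajk umkf pqhq kxo yrarq uwr mhyyp khcwl jutif rlog qzm
Final line count: 15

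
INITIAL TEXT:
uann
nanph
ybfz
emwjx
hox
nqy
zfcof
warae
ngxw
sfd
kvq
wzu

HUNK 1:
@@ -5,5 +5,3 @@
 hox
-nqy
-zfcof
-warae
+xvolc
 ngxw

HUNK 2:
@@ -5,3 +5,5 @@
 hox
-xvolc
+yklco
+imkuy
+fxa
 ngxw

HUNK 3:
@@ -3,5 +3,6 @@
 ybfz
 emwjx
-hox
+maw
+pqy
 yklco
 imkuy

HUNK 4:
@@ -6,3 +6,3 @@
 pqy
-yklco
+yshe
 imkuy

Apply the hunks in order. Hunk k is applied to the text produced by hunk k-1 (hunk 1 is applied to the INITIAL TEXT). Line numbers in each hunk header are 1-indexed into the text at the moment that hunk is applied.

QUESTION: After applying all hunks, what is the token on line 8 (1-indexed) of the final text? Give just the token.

Answer: imkuy

Derivation:
Hunk 1: at line 5 remove [nqy,zfcof,warae] add [xvolc] -> 10 lines: uann nanph ybfz emwjx hox xvolc ngxw sfd kvq wzu
Hunk 2: at line 5 remove [xvolc] add [yklco,imkuy,fxa] -> 12 lines: uann nanph ybfz emwjx hox yklco imkuy fxa ngxw sfd kvq wzu
Hunk 3: at line 3 remove [hox] add [maw,pqy] -> 13 lines: uann nanph ybfz emwjx maw pqy yklco imkuy fxa ngxw sfd kvq wzu
Hunk 4: at line 6 remove [yklco] add [yshe] -> 13 lines: uann nanph ybfz emwjx maw pqy yshe imkuy fxa ngxw sfd kvq wzu
Final line 8: imkuy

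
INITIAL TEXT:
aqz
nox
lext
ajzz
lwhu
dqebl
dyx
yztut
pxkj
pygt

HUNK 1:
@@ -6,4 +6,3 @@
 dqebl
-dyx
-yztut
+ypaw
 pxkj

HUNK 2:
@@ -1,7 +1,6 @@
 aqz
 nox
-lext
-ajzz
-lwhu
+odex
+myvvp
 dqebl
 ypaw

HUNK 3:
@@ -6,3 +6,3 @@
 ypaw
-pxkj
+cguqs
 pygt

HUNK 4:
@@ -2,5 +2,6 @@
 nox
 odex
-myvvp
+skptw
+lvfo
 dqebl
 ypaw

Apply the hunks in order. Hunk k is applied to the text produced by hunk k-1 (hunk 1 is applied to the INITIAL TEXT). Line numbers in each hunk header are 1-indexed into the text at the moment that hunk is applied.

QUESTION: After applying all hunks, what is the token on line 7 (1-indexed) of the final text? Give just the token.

Answer: ypaw

Derivation:
Hunk 1: at line 6 remove [dyx,yztut] add [ypaw] -> 9 lines: aqz nox lext ajzz lwhu dqebl ypaw pxkj pygt
Hunk 2: at line 1 remove [lext,ajzz,lwhu] add [odex,myvvp] -> 8 lines: aqz nox odex myvvp dqebl ypaw pxkj pygt
Hunk 3: at line 6 remove [pxkj] add [cguqs] -> 8 lines: aqz nox odex myvvp dqebl ypaw cguqs pygt
Hunk 4: at line 2 remove [myvvp] add [skptw,lvfo] -> 9 lines: aqz nox odex skptw lvfo dqebl ypaw cguqs pygt
Final line 7: ypaw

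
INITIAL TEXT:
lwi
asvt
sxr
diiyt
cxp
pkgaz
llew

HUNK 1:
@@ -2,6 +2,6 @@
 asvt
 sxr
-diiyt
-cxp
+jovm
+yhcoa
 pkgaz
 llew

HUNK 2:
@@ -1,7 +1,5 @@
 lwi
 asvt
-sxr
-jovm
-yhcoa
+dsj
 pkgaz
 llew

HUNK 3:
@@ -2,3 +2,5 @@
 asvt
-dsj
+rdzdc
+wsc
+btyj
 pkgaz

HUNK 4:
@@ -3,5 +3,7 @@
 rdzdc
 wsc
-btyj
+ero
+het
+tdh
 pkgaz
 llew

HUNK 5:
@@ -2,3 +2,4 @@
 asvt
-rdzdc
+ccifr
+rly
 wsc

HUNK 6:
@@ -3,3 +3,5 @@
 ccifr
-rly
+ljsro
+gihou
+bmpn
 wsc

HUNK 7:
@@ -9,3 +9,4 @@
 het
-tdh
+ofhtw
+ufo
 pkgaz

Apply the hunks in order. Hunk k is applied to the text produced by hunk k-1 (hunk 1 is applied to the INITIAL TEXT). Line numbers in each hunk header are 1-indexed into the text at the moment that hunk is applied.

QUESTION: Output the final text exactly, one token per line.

Answer: lwi
asvt
ccifr
ljsro
gihou
bmpn
wsc
ero
het
ofhtw
ufo
pkgaz
llew

Derivation:
Hunk 1: at line 2 remove [diiyt,cxp] add [jovm,yhcoa] -> 7 lines: lwi asvt sxr jovm yhcoa pkgaz llew
Hunk 2: at line 1 remove [sxr,jovm,yhcoa] add [dsj] -> 5 lines: lwi asvt dsj pkgaz llew
Hunk 3: at line 2 remove [dsj] add [rdzdc,wsc,btyj] -> 7 lines: lwi asvt rdzdc wsc btyj pkgaz llew
Hunk 4: at line 3 remove [btyj] add [ero,het,tdh] -> 9 lines: lwi asvt rdzdc wsc ero het tdh pkgaz llew
Hunk 5: at line 2 remove [rdzdc] add [ccifr,rly] -> 10 lines: lwi asvt ccifr rly wsc ero het tdh pkgaz llew
Hunk 6: at line 3 remove [rly] add [ljsro,gihou,bmpn] -> 12 lines: lwi asvt ccifr ljsro gihou bmpn wsc ero het tdh pkgaz llew
Hunk 7: at line 9 remove [tdh] add [ofhtw,ufo] -> 13 lines: lwi asvt ccifr ljsro gihou bmpn wsc ero het ofhtw ufo pkgaz llew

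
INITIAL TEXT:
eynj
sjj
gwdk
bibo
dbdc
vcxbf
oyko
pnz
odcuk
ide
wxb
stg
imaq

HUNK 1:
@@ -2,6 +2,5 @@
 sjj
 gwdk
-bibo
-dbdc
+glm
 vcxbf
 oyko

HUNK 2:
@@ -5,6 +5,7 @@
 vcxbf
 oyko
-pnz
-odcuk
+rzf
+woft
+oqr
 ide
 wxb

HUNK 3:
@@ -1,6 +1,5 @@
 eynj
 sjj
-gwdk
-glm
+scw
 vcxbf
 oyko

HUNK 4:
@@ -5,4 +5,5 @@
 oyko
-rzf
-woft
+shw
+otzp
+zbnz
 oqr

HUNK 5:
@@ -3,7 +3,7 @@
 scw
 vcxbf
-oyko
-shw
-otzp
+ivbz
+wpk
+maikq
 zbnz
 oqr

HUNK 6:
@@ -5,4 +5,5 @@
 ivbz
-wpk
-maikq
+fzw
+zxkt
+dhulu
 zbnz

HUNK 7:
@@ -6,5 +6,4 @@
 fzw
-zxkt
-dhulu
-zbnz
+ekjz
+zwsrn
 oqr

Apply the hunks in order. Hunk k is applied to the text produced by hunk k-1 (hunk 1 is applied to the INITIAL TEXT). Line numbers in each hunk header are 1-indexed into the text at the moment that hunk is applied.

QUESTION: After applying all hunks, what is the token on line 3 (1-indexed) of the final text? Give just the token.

Hunk 1: at line 2 remove [bibo,dbdc] add [glm] -> 12 lines: eynj sjj gwdk glm vcxbf oyko pnz odcuk ide wxb stg imaq
Hunk 2: at line 5 remove [pnz,odcuk] add [rzf,woft,oqr] -> 13 lines: eynj sjj gwdk glm vcxbf oyko rzf woft oqr ide wxb stg imaq
Hunk 3: at line 1 remove [gwdk,glm] add [scw] -> 12 lines: eynj sjj scw vcxbf oyko rzf woft oqr ide wxb stg imaq
Hunk 4: at line 5 remove [rzf,woft] add [shw,otzp,zbnz] -> 13 lines: eynj sjj scw vcxbf oyko shw otzp zbnz oqr ide wxb stg imaq
Hunk 5: at line 3 remove [oyko,shw,otzp] add [ivbz,wpk,maikq] -> 13 lines: eynj sjj scw vcxbf ivbz wpk maikq zbnz oqr ide wxb stg imaq
Hunk 6: at line 5 remove [wpk,maikq] add [fzw,zxkt,dhulu] -> 14 lines: eynj sjj scw vcxbf ivbz fzw zxkt dhulu zbnz oqr ide wxb stg imaq
Hunk 7: at line 6 remove [zxkt,dhulu,zbnz] add [ekjz,zwsrn] -> 13 lines: eynj sjj scw vcxbf ivbz fzw ekjz zwsrn oqr ide wxb stg imaq
Final line 3: scw

Answer: scw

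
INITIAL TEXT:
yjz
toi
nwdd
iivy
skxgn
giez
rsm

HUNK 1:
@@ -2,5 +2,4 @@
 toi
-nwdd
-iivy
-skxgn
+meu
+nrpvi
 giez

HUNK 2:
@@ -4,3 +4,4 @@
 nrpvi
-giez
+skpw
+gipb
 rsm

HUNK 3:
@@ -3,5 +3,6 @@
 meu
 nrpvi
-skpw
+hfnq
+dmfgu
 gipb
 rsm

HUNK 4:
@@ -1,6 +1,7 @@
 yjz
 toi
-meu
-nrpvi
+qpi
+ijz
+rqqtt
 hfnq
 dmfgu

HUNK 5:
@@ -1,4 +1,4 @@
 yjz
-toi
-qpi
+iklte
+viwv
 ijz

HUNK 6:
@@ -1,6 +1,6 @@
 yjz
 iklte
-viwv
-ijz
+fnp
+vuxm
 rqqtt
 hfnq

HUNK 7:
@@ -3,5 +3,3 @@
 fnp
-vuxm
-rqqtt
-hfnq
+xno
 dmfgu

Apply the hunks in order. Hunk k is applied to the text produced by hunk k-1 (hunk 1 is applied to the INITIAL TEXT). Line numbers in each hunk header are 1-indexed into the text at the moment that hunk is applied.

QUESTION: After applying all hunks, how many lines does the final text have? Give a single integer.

Hunk 1: at line 2 remove [nwdd,iivy,skxgn] add [meu,nrpvi] -> 6 lines: yjz toi meu nrpvi giez rsm
Hunk 2: at line 4 remove [giez] add [skpw,gipb] -> 7 lines: yjz toi meu nrpvi skpw gipb rsm
Hunk 3: at line 3 remove [skpw] add [hfnq,dmfgu] -> 8 lines: yjz toi meu nrpvi hfnq dmfgu gipb rsm
Hunk 4: at line 1 remove [meu,nrpvi] add [qpi,ijz,rqqtt] -> 9 lines: yjz toi qpi ijz rqqtt hfnq dmfgu gipb rsm
Hunk 5: at line 1 remove [toi,qpi] add [iklte,viwv] -> 9 lines: yjz iklte viwv ijz rqqtt hfnq dmfgu gipb rsm
Hunk 6: at line 1 remove [viwv,ijz] add [fnp,vuxm] -> 9 lines: yjz iklte fnp vuxm rqqtt hfnq dmfgu gipb rsm
Hunk 7: at line 3 remove [vuxm,rqqtt,hfnq] add [xno] -> 7 lines: yjz iklte fnp xno dmfgu gipb rsm
Final line count: 7

Answer: 7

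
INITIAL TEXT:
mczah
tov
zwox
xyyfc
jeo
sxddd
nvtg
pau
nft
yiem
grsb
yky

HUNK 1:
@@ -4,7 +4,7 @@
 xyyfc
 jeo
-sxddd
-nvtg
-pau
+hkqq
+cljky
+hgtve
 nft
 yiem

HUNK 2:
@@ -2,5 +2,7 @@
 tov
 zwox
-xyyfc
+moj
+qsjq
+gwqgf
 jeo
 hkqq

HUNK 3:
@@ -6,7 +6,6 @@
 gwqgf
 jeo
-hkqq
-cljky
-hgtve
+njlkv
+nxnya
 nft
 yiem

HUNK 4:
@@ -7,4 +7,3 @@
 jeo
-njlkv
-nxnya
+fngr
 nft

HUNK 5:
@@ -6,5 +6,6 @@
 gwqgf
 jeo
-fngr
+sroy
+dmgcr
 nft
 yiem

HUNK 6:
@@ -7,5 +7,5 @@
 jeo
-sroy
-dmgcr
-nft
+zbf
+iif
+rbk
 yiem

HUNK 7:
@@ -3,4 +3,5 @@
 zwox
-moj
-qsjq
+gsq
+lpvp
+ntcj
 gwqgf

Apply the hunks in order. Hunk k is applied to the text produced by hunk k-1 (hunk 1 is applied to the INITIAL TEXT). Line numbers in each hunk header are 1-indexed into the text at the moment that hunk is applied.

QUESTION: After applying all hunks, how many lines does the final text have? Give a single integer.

Answer: 14

Derivation:
Hunk 1: at line 4 remove [sxddd,nvtg,pau] add [hkqq,cljky,hgtve] -> 12 lines: mczah tov zwox xyyfc jeo hkqq cljky hgtve nft yiem grsb yky
Hunk 2: at line 2 remove [xyyfc] add [moj,qsjq,gwqgf] -> 14 lines: mczah tov zwox moj qsjq gwqgf jeo hkqq cljky hgtve nft yiem grsb yky
Hunk 3: at line 6 remove [hkqq,cljky,hgtve] add [njlkv,nxnya] -> 13 lines: mczah tov zwox moj qsjq gwqgf jeo njlkv nxnya nft yiem grsb yky
Hunk 4: at line 7 remove [njlkv,nxnya] add [fngr] -> 12 lines: mczah tov zwox moj qsjq gwqgf jeo fngr nft yiem grsb yky
Hunk 5: at line 6 remove [fngr] add [sroy,dmgcr] -> 13 lines: mczah tov zwox moj qsjq gwqgf jeo sroy dmgcr nft yiem grsb yky
Hunk 6: at line 7 remove [sroy,dmgcr,nft] add [zbf,iif,rbk] -> 13 lines: mczah tov zwox moj qsjq gwqgf jeo zbf iif rbk yiem grsb yky
Hunk 7: at line 3 remove [moj,qsjq] add [gsq,lpvp,ntcj] -> 14 lines: mczah tov zwox gsq lpvp ntcj gwqgf jeo zbf iif rbk yiem grsb yky
Final line count: 14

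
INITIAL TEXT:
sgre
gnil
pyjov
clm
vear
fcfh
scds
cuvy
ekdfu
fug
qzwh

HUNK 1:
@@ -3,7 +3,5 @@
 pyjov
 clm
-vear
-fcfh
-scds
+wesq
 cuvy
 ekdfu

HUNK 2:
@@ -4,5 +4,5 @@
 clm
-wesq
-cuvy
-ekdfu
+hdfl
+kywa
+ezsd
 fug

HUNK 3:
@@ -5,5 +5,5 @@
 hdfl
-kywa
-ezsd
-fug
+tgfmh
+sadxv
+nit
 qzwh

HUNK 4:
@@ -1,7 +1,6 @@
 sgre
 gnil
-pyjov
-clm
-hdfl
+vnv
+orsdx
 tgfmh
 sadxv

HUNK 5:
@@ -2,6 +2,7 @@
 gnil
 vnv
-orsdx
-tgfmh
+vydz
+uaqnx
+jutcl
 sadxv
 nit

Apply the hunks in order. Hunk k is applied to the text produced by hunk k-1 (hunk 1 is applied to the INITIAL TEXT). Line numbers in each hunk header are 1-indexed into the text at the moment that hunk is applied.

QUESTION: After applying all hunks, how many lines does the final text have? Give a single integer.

Hunk 1: at line 3 remove [vear,fcfh,scds] add [wesq] -> 9 lines: sgre gnil pyjov clm wesq cuvy ekdfu fug qzwh
Hunk 2: at line 4 remove [wesq,cuvy,ekdfu] add [hdfl,kywa,ezsd] -> 9 lines: sgre gnil pyjov clm hdfl kywa ezsd fug qzwh
Hunk 3: at line 5 remove [kywa,ezsd,fug] add [tgfmh,sadxv,nit] -> 9 lines: sgre gnil pyjov clm hdfl tgfmh sadxv nit qzwh
Hunk 4: at line 1 remove [pyjov,clm,hdfl] add [vnv,orsdx] -> 8 lines: sgre gnil vnv orsdx tgfmh sadxv nit qzwh
Hunk 5: at line 2 remove [orsdx,tgfmh] add [vydz,uaqnx,jutcl] -> 9 lines: sgre gnil vnv vydz uaqnx jutcl sadxv nit qzwh
Final line count: 9

Answer: 9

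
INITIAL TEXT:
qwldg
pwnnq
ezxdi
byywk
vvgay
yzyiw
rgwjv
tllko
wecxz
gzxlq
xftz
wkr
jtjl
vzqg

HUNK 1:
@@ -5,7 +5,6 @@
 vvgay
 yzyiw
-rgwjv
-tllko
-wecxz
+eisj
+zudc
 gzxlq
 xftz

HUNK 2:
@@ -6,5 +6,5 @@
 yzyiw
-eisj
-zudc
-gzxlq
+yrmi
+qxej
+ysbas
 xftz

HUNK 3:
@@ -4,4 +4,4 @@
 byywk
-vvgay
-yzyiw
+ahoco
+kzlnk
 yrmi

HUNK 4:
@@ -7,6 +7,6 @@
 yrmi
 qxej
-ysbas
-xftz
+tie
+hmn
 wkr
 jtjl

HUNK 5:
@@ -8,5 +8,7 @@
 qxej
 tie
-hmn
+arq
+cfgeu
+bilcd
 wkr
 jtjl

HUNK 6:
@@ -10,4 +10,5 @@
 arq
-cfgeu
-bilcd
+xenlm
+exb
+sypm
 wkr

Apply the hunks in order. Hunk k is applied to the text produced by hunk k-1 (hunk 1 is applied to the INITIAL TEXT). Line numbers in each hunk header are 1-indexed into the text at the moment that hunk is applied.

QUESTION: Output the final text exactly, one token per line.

Hunk 1: at line 5 remove [rgwjv,tllko,wecxz] add [eisj,zudc] -> 13 lines: qwldg pwnnq ezxdi byywk vvgay yzyiw eisj zudc gzxlq xftz wkr jtjl vzqg
Hunk 2: at line 6 remove [eisj,zudc,gzxlq] add [yrmi,qxej,ysbas] -> 13 lines: qwldg pwnnq ezxdi byywk vvgay yzyiw yrmi qxej ysbas xftz wkr jtjl vzqg
Hunk 3: at line 4 remove [vvgay,yzyiw] add [ahoco,kzlnk] -> 13 lines: qwldg pwnnq ezxdi byywk ahoco kzlnk yrmi qxej ysbas xftz wkr jtjl vzqg
Hunk 4: at line 7 remove [ysbas,xftz] add [tie,hmn] -> 13 lines: qwldg pwnnq ezxdi byywk ahoco kzlnk yrmi qxej tie hmn wkr jtjl vzqg
Hunk 5: at line 8 remove [hmn] add [arq,cfgeu,bilcd] -> 15 lines: qwldg pwnnq ezxdi byywk ahoco kzlnk yrmi qxej tie arq cfgeu bilcd wkr jtjl vzqg
Hunk 6: at line 10 remove [cfgeu,bilcd] add [xenlm,exb,sypm] -> 16 lines: qwldg pwnnq ezxdi byywk ahoco kzlnk yrmi qxej tie arq xenlm exb sypm wkr jtjl vzqg

Answer: qwldg
pwnnq
ezxdi
byywk
ahoco
kzlnk
yrmi
qxej
tie
arq
xenlm
exb
sypm
wkr
jtjl
vzqg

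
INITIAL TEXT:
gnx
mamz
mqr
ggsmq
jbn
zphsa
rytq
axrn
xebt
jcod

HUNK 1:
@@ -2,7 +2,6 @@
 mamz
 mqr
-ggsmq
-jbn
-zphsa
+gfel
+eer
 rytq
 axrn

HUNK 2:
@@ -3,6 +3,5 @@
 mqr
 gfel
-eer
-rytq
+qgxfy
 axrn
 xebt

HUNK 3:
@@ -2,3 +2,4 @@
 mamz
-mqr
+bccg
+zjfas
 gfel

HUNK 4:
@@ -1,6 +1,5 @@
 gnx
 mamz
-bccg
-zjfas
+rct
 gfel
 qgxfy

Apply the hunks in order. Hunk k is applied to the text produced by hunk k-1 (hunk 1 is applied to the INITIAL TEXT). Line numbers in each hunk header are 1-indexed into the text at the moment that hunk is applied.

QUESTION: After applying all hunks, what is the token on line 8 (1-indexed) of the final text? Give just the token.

Hunk 1: at line 2 remove [ggsmq,jbn,zphsa] add [gfel,eer] -> 9 lines: gnx mamz mqr gfel eer rytq axrn xebt jcod
Hunk 2: at line 3 remove [eer,rytq] add [qgxfy] -> 8 lines: gnx mamz mqr gfel qgxfy axrn xebt jcod
Hunk 3: at line 2 remove [mqr] add [bccg,zjfas] -> 9 lines: gnx mamz bccg zjfas gfel qgxfy axrn xebt jcod
Hunk 4: at line 1 remove [bccg,zjfas] add [rct] -> 8 lines: gnx mamz rct gfel qgxfy axrn xebt jcod
Final line 8: jcod

Answer: jcod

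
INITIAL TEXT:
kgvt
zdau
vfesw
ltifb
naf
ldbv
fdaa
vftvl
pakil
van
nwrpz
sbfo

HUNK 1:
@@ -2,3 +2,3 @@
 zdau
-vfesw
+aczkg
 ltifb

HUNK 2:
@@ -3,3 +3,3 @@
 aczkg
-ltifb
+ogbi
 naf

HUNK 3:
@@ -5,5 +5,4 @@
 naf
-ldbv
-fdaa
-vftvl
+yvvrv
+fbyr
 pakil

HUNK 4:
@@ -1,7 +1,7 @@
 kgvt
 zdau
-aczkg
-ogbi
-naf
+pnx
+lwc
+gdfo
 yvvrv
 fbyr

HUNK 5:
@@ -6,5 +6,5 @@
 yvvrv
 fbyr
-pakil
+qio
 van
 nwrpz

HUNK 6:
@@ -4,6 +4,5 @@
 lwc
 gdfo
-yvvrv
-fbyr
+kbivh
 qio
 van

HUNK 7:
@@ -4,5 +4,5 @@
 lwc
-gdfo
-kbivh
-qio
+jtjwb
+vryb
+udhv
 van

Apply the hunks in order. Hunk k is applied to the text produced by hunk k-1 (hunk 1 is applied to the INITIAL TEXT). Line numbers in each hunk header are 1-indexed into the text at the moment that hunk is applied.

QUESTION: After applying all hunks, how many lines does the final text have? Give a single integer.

Hunk 1: at line 2 remove [vfesw] add [aczkg] -> 12 lines: kgvt zdau aczkg ltifb naf ldbv fdaa vftvl pakil van nwrpz sbfo
Hunk 2: at line 3 remove [ltifb] add [ogbi] -> 12 lines: kgvt zdau aczkg ogbi naf ldbv fdaa vftvl pakil van nwrpz sbfo
Hunk 3: at line 5 remove [ldbv,fdaa,vftvl] add [yvvrv,fbyr] -> 11 lines: kgvt zdau aczkg ogbi naf yvvrv fbyr pakil van nwrpz sbfo
Hunk 4: at line 1 remove [aczkg,ogbi,naf] add [pnx,lwc,gdfo] -> 11 lines: kgvt zdau pnx lwc gdfo yvvrv fbyr pakil van nwrpz sbfo
Hunk 5: at line 6 remove [pakil] add [qio] -> 11 lines: kgvt zdau pnx lwc gdfo yvvrv fbyr qio van nwrpz sbfo
Hunk 6: at line 4 remove [yvvrv,fbyr] add [kbivh] -> 10 lines: kgvt zdau pnx lwc gdfo kbivh qio van nwrpz sbfo
Hunk 7: at line 4 remove [gdfo,kbivh,qio] add [jtjwb,vryb,udhv] -> 10 lines: kgvt zdau pnx lwc jtjwb vryb udhv van nwrpz sbfo
Final line count: 10

Answer: 10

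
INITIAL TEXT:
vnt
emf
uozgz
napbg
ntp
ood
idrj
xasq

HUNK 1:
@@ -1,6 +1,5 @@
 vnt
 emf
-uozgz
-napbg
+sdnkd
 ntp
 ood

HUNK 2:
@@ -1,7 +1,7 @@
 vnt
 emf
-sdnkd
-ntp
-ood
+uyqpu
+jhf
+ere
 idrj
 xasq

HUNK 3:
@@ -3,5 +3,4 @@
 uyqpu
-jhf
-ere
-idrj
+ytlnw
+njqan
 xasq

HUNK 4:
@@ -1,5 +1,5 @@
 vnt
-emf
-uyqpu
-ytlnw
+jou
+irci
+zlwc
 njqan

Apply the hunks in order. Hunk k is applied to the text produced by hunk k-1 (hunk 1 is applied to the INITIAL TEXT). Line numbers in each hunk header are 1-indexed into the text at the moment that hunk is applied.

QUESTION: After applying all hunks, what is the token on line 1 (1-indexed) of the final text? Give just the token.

Hunk 1: at line 1 remove [uozgz,napbg] add [sdnkd] -> 7 lines: vnt emf sdnkd ntp ood idrj xasq
Hunk 2: at line 1 remove [sdnkd,ntp,ood] add [uyqpu,jhf,ere] -> 7 lines: vnt emf uyqpu jhf ere idrj xasq
Hunk 3: at line 3 remove [jhf,ere,idrj] add [ytlnw,njqan] -> 6 lines: vnt emf uyqpu ytlnw njqan xasq
Hunk 4: at line 1 remove [emf,uyqpu,ytlnw] add [jou,irci,zlwc] -> 6 lines: vnt jou irci zlwc njqan xasq
Final line 1: vnt

Answer: vnt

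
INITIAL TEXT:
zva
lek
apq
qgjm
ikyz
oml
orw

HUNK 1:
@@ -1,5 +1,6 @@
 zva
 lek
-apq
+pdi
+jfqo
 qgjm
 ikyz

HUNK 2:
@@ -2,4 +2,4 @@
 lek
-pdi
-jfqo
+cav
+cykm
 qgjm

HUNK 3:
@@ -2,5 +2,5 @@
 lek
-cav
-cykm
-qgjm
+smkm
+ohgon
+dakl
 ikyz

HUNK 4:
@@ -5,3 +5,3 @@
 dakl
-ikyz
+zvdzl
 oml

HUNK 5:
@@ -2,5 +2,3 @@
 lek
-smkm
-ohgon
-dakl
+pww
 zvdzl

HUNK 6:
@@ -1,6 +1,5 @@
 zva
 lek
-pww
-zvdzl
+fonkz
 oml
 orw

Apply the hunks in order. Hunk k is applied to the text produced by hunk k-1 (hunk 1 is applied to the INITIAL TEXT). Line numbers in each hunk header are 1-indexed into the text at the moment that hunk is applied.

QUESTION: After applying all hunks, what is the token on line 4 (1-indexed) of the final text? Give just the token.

Answer: oml

Derivation:
Hunk 1: at line 1 remove [apq] add [pdi,jfqo] -> 8 lines: zva lek pdi jfqo qgjm ikyz oml orw
Hunk 2: at line 2 remove [pdi,jfqo] add [cav,cykm] -> 8 lines: zva lek cav cykm qgjm ikyz oml orw
Hunk 3: at line 2 remove [cav,cykm,qgjm] add [smkm,ohgon,dakl] -> 8 lines: zva lek smkm ohgon dakl ikyz oml orw
Hunk 4: at line 5 remove [ikyz] add [zvdzl] -> 8 lines: zva lek smkm ohgon dakl zvdzl oml orw
Hunk 5: at line 2 remove [smkm,ohgon,dakl] add [pww] -> 6 lines: zva lek pww zvdzl oml orw
Hunk 6: at line 1 remove [pww,zvdzl] add [fonkz] -> 5 lines: zva lek fonkz oml orw
Final line 4: oml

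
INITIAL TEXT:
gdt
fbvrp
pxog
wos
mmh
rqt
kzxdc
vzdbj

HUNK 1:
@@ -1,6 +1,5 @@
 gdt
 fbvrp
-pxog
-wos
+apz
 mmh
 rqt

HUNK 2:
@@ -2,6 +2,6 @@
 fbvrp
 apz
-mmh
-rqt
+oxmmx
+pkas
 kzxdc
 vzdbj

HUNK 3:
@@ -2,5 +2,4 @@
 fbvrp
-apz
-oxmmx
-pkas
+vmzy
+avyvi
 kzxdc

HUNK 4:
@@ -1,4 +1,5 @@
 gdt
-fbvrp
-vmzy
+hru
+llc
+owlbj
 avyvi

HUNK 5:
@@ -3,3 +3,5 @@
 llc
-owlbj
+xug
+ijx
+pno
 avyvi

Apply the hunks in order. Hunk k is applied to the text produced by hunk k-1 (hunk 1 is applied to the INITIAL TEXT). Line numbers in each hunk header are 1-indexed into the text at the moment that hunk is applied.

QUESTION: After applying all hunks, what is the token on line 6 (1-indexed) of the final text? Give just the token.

Hunk 1: at line 1 remove [pxog,wos] add [apz] -> 7 lines: gdt fbvrp apz mmh rqt kzxdc vzdbj
Hunk 2: at line 2 remove [mmh,rqt] add [oxmmx,pkas] -> 7 lines: gdt fbvrp apz oxmmx pkas kzxdc vzdbj
Hunk 3: at line 2 remove [apz,oxmmx,pkas] add [vmzy,avyvi] -> 6 lines: gdt fbvrp vmzy avyvi kzxdc vzdbj
Hunk 4: at line 1 remove [fbvrp,vmzy] add [hru,llc,owlbj] -> 7 lines: gdt hru llc owlbj avyvi kzxdc vzdbj
Hunk 5: at line 3 remove [owlbj] add [xug,ijx,pno] -> 9 lines: gdt hru llc xug ijx pno avyvi kzxdc vzdbj
Final line 6: pno

Answer: pno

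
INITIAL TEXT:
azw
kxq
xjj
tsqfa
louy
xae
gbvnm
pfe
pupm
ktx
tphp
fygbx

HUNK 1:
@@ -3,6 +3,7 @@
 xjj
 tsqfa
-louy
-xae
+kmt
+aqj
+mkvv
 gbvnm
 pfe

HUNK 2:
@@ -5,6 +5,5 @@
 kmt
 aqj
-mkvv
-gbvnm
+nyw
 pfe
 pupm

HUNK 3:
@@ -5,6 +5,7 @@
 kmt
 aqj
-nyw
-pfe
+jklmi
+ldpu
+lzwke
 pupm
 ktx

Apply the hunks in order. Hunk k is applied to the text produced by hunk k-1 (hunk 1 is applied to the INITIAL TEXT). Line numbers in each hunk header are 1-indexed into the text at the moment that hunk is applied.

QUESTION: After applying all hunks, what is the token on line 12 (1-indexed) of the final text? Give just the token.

Hunk 1: at line 3 remove [louy,xae] add [kmt,aqj,mkvv] -> 13 lines: azw kxq xjj tsqfa kmt aqj mkvv gbvnm pfe pupm ktx tphp fygbx
Hunk 2: at line 5 remove [mkvv,gbvnm] add [nyw] -> 12 lines: azw kxq xjj tsqfa kmt aqj nyw pfe pupm ktx tphp fygbx
Hunk 3: at line 5 remove [nyw,pfe] add [jklmi,ldpu,lzwke] -> 13 lines: azw kxq xjj tsqfa kmt aqj jklmi ldpu lzwke pupm ktx tphp fygbx
Final line 12: tphp

Answer: tphp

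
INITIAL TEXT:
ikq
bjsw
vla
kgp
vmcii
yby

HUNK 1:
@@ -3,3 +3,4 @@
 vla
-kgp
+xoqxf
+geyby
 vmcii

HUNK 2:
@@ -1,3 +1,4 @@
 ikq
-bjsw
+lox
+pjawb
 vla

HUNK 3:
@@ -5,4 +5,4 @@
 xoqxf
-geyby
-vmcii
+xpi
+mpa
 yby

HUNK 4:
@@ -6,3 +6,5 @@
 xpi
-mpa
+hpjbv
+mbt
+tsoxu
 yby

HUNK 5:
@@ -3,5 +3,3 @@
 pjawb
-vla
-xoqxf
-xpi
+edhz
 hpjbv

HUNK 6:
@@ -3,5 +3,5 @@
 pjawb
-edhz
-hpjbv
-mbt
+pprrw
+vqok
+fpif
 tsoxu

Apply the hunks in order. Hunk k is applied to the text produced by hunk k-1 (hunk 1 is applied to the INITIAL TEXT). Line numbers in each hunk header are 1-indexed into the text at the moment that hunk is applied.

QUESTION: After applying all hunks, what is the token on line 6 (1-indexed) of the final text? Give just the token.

Hunk 1: at line 3 remove [kgp] add [xoqxf,geyby] -> 7 lines: ikq bjsw vla xoqxf geyby vmcii yby
Hunk 2: at line 1 remove [bjsw] add [lox,pjawb] -> 8 lines: ikq lox pjawb vla xoqxf geyby vmcii yby
Hunk 3: at line 5 remove [geyby,vmcii] add [xpi,mpa] -> 8 lines: ikq lox pjawb vla xoqxf xpi mpa yby
Hunk 4: at line 6 remove [mpa] add [hpjbv,mbt,tsoxu] -> 10 lines: ikq lox pjawb vla xoqxf xpi hpjbv mbt tsoxu yby
Hunk 5: at line 3 remove [vla,xoqxf,xpi] add [edhz] -> 8 lines: ikq lox pjawb edhz hpjbv mbt tsoxu yby
Hunk 6: at line 3 remove [edhz,hpjbv,mbt] add [pprrw,vqok,fpif] -> 8 lines: ikq lox pjawb pprrw vqok fpif tsoxu yby
Final line 6: fpif

Answer: fpif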